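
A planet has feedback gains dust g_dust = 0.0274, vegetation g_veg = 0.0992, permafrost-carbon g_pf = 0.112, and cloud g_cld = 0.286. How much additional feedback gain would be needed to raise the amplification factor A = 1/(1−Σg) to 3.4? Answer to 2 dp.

0.18

Current total gain = 0.5246.
Target gain for A = 3.4: g* = 1 − 1/3.4 = 0.7059.
Additional gain needed = 0.7059 − 0.5246 = 0.18.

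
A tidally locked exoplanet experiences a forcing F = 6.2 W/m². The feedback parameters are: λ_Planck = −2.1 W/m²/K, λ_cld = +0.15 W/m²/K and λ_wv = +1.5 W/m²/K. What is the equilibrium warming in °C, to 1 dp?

Net feedback parameter λ = (−2.1) + (+0.15) + (+1.5) = -0.45 W/m²/K.
ΔT = −F/λ = −6.2/(-0.45) = 13.8 °C.

13.8 °C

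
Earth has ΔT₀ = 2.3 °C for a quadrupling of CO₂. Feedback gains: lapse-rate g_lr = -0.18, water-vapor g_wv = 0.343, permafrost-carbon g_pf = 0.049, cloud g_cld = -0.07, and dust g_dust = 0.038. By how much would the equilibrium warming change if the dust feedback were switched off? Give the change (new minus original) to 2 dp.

-0.12 °C

Original: g = 0.18, ΔT = 2.3/(1−0.18) = 2.8049 °C.
Without dust: g' = 0.142, ΔT' = 2.3/(1−0.142) = 2.6807 °C.
Change = 2.6807 − 2.8049 = -0.12 °C.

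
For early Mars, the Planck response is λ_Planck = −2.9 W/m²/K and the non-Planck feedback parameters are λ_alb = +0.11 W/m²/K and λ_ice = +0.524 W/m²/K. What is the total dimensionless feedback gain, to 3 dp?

0.219

Convert to gains: g_alb = 0.11/2.9 = 0.03793; g_ice = 0.524/2.9 = 0.1807.
Total gain g = 0.21863.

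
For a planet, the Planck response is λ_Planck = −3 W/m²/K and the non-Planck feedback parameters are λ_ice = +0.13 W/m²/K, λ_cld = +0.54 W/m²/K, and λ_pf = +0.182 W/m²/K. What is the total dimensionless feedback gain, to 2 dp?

Convert to gains: g_ice = 0.13/3 = 0.04333; g_cld = 0.54/3 = 0.18; g_pf = 0.182/3 = 0.06067.
Total gain g = 0.284.

0.28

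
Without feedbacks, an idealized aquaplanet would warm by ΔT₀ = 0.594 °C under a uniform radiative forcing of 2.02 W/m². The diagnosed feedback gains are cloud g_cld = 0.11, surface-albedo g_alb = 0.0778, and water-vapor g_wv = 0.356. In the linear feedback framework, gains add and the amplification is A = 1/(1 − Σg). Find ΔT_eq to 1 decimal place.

1.3 °C

Total gain g = 0.11 + 0.0778 + 0.356 = 0.5438.
Amplification A = 1/(1 − 0.5438) = 2.192.
ΔT = 0.594 × 2.192 = 1.3 °C.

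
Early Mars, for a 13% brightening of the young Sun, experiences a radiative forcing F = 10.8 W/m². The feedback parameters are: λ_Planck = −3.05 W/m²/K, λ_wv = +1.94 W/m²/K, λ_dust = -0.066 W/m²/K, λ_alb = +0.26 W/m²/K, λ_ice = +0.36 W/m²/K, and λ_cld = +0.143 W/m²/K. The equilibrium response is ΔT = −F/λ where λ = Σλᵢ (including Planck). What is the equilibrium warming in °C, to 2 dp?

26.15 °C

Net feedback parameter λ = (−3.05) + (+1.94) + (-0.066) + (+0.26) + (+0.36) + (+0.143) = -0.413 W/m²/K.
ΔT = −F/λ = −10.8/(-0.413) = 26.15 °C.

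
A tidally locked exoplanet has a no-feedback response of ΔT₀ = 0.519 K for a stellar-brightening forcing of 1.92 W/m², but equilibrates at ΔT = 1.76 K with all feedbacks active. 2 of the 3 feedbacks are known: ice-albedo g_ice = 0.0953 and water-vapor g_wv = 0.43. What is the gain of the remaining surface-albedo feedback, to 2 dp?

0.18

Amplification A = ΔT/ΔT₀ = 1.76/0.519 = 3.391.
Total gain g = 1 − 1/A = 1 − 1/3.391 = 0.7051.
Known gains sum to 0.0953 + 0.43 = 0.5253.
g_alb = 0.7051 − 0.5253 = 0.18.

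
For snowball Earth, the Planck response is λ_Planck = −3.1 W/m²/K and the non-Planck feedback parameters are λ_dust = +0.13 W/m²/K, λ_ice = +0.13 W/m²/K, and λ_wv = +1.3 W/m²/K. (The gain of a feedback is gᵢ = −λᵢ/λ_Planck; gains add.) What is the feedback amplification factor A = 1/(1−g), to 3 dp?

2.013

Convert to gains: g_dust = 0.13/3.1 = 0.04194; g_ice = 0.13/3.1 = 0.04194; g_wv = 1.3/3.1 = 0.4194.
Total gain g = 0.50328.
A = 1/(1 − 0.50328) = 2.013.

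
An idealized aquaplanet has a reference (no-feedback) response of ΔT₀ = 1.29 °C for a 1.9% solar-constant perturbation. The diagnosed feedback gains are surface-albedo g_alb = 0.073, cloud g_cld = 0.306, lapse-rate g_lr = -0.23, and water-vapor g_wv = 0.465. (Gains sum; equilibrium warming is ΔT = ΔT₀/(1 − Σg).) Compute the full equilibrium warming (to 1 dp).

3.3 °C

Total gain g = 0.073 + 0.306 − 0.23 + 0.465 = 0.614.
Amplification A = 1/(1 − 0.614) = 2.591.
ΔT = 1.29 × 2.591 = 3.3 °C.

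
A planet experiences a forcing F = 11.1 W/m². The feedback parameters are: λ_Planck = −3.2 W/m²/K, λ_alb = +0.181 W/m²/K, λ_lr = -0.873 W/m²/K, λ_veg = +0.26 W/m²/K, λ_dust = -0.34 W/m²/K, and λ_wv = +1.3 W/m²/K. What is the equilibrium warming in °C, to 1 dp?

4.2 °C

Net feedback parameter λ = (−3.2) + (+0.181) + (-0.873) + (+0.26) + (-0.34) + (+1.3) = -2.672 W/m²/K.
ΔT = −F/λ = −11.1/(-2.672) = 4.2 °C.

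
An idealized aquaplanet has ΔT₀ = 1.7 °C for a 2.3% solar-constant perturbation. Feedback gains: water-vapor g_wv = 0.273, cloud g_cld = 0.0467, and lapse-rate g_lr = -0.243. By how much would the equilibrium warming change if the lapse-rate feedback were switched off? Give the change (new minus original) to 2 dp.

0.66 °C

Original: g = 0.0767, ΔT = 1.7/(1−0.0767) = 1.8412 °C.
Without lapse-rate: g' = 0.3197, ΔT' = 1.7/(1−0.3197) = 2.4989 °C.
Change = 2.4989 − 1.8412 = 0.66 °C.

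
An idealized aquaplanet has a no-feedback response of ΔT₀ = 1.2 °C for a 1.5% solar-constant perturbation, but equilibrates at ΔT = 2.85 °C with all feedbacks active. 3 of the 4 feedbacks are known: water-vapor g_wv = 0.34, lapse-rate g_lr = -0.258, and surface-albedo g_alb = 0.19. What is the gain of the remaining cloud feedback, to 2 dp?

Amplification A = ΔT/ΔT₀ = 2.85/1.2 = 2.375.
Total gain g = 1 − 1/A = 1 − 1/2.375 = 0.5789.
Known gains sum to 0.34 − 0.258 + 0.19 = 0.272.
g_cld = 0.5789 − 0.272 = 0.31.

0.31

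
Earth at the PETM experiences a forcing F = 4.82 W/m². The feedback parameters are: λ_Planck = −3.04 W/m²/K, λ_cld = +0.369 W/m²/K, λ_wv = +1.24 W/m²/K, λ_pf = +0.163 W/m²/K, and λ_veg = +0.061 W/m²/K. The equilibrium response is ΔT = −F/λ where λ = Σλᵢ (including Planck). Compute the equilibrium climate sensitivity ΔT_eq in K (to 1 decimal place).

Net feedback parameter λ = (−3.04) + (+0.369) + (+1.24) + (+0.163) + (+0.061) = -1.207 W/m²/K.
ΔT = −F/λ = −4.82/(-1.207) = 4.0 K.

4.0 K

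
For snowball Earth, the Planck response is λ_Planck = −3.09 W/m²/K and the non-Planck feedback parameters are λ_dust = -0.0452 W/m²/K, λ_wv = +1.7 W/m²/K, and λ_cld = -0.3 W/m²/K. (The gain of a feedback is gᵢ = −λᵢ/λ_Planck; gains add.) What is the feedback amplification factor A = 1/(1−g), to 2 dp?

Convert to gains: g_dust = -0.0452/3.09 = -0.01463; g_wv = 1.7/3.09 = 0.5502; g_cld = -0.3/3.09 = -0.09709.
Total gain g = 0.43848.
A = 1/(1 − 0.43848) = 1.78.

1.78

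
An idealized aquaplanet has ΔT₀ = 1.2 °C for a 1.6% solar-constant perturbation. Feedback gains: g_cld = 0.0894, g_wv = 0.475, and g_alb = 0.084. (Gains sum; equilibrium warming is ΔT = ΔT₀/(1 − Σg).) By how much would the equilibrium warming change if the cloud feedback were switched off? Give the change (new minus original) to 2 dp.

Original: g = 0.6484, ΔT = 1.2/(1−0.6484) = 3.4130 °C.
Without cloud: g' = 0.559, ΔT' = 1.2/(1−0.559) = 2.7211 °C.
Change = 2.7211 − 3.4130 = -0.69 °C.

-0.69 °C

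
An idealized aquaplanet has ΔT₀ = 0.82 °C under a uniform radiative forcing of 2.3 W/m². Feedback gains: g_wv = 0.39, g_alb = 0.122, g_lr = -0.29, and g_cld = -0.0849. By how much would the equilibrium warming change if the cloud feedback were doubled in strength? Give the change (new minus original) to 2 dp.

-0.09 °C

Original: g = 0.1371, ΔT = 0.82/(1−0.1371) = 0.9503 °C.
With doubled cloud: g' = 0.0522, ΔT' = 0.82/(1−0.0522) = 0.8652 °C.
Change = 0.8652 − 0.9503 = -0.09 °C.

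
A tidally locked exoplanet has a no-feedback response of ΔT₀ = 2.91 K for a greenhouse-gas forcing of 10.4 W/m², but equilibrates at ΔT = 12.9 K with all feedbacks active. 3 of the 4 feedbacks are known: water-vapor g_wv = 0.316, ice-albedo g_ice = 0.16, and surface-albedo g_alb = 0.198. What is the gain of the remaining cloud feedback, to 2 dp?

Amplification A = ΔT/ΔT₀ = 12.9/2.91 = 4.433.
Total gain g = 1 − 1/A = 1 − 1/4.433 = 0.7744.
Known gains sum to 0.316 + 0.16 + 0.198 = 0.674.
g_cld = 0.7744 − 0.674 = 0.10.

0.10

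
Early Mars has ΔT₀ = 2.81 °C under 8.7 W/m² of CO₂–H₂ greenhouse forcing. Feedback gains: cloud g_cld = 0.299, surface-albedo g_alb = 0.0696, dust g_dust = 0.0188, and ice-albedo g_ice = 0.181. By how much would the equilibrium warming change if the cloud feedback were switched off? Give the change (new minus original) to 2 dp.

-2.66 °C

Original: g = 0.5684, ΔT = 2.81/(1−0.5684) = 6.5107 °C.
Without cloud: g' = 0.2694, ΔT' = 2.81/(1−0.2694) = 3.8462 °C.
Change = 3.8462 − 6.5107 = -2.66 °C.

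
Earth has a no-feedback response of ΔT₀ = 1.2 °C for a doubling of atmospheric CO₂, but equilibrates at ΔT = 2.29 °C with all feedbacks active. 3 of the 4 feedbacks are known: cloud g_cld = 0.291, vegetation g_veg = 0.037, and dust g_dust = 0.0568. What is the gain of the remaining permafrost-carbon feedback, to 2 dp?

0.09

Amplification A = ΔT/ΔT₀ = 2.29/1.2 = 1.908.
Total gain g = 1 − 1/A = 1 − 1/1.908 = 0.4759.
Known gains sum to 0.291 + 0.037 + 0.0568 = 0.3848.
g_pf = 0.4759 − 0.3848 = 0.09.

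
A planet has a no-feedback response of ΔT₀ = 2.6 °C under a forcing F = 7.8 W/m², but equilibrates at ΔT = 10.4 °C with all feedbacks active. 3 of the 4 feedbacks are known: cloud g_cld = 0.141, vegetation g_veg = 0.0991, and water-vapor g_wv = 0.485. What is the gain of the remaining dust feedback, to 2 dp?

0.02

Amplification A = ΔT/ΔT₀ = 10.4/2.6 = 4.
Total gain g = 1 − 1/A = 1 − 1/4 = 0.75.
Known gains sum to 0.141 + 0.0991 + 0.485 = 0.7251.
g_dust = 0.75 − 0.7251 = 0.02.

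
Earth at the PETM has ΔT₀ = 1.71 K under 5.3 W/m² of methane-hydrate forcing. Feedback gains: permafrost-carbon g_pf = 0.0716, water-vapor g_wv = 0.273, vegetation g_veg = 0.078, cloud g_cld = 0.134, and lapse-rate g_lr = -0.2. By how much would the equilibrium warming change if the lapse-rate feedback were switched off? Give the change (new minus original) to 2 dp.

1.20 K

Original: g = 0.3566, ΔT = 1.71/(1−0.3566) = 2.6578 K.
Without lapse-rate: g' = 0.5566, ΔT' = 1.71/(1−0.5566) = 3.8566 K.
Change = 3.8566 − 2.6578 = 1.20 K.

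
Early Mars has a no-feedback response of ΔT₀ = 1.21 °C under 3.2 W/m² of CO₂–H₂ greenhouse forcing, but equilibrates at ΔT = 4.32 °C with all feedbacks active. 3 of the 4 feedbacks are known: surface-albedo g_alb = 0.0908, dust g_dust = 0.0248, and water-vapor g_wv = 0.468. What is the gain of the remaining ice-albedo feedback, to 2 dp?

0.14

Amplification A = ΔT/ΔT₀ = 4.32/1.21 = 3.57.
Total gain g = 1 − 1/A = 1 − 1/3.57 = 0.7199.
Known gains sum to 0.0908 + 0.0248 + 0.468 = 0.5836.
g_ice = 0.7199 − 0.5836 = 0.14.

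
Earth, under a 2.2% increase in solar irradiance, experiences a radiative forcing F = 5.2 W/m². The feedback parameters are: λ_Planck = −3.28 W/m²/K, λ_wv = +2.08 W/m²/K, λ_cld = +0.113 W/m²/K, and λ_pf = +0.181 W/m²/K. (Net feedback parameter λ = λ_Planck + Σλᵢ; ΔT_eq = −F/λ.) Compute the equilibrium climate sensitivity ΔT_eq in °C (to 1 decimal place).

Net feedback parameter λ = (−3.28) + (+2.08) + (+0.113) + (+0.181) = -0.906 W/m²/K.
ΔT = −F/λ = −5.2/(-0.906) = 5.7 °C.

5.7 °C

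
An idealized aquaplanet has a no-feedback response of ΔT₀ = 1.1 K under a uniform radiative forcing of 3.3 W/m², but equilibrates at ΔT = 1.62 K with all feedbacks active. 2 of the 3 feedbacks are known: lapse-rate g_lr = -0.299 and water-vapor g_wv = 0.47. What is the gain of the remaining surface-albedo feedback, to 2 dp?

Amplification A = ΔT/ΔT₀ = 1.62/1.1 = 1.473.
Total gain g = 1 − 1/A = 1 − 1/1.473 = 0.3211.
Known gains sum to -0.299 + 0.47 = 0.171.
g_alb = 0.3211 − 0.171 = 0.15.

0.15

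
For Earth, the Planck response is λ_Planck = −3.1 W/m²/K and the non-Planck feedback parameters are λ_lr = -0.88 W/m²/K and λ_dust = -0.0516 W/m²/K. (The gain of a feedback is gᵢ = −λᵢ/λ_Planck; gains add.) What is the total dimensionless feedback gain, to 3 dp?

Convert to gains: g_lr = -0.88/3.1 = -0.2839; g_dust = -0.0516/3.1 = -0.01665.
Total gain g = -0.30055.

-0.301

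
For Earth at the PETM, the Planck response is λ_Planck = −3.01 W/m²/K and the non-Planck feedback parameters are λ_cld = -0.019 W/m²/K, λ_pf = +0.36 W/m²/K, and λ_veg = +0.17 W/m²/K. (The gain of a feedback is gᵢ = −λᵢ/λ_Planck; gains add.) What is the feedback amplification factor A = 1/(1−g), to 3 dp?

Convert to gains: g_cld = -0.019/3.01 = -0.006312; g_pf = 0.36/3.01 = 0.1196; g_veg = 0.17/3.01 = 0.05648.
Total gain g = 0.169768.
A = 1/(1 − 0.169768) = 1.204.

1.204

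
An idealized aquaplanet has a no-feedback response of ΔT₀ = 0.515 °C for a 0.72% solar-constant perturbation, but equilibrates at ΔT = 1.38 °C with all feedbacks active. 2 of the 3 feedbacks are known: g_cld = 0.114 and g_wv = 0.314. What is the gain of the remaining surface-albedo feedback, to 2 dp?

0.20

Amplification A = ΔT/ΔT₀ = 1.38/0.515 = 2.68.
Total gain g = 1 − 1/A = 1 − 1/2.68 = 0.6269.
Known gains sum to 0.114 + 0.314 = 0.428.
g_alb = 0.6269 − 0.428 = 0.20.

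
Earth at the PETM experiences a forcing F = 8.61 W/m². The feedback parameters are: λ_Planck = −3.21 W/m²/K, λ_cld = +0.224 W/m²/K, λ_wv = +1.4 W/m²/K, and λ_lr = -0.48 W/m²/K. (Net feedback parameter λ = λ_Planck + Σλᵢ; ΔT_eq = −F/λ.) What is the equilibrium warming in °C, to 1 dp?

4.2 °C

Net feedback parameter λ = (−3.21) + (+0.224) + (+1.4) + (-0.48) = -2.066 W/m²/K.
ΔT = −F/λ = −8.61/(-2.066) = 4.2 °C.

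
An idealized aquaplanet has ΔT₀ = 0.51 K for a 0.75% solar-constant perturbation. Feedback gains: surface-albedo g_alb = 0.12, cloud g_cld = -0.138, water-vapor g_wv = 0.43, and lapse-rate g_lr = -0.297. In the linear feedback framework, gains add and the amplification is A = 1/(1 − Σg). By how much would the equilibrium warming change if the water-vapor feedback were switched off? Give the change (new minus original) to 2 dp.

-0.19 K

Original: g = 0.115, ΔT = 0.51/(1−0.115) = 0.5763 K.
Without water-vapor: g' = -0.315, ΔT' = 0.51/(1+0.315) = 0.3878 K.
Change = 0.3878 − 0.5763 = -0.19 K.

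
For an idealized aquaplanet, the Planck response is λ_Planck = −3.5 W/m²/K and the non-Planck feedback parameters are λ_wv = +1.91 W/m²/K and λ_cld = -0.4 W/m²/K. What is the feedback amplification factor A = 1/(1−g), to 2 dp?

1.76

Convert to gains: g_wv = 1.91/3.5 = 0.5457; g_cld = -0.4/3.5 = -0.1143.
Total gain g = 0.4314.
A = 1/(1 − 0.4314) = 1.76.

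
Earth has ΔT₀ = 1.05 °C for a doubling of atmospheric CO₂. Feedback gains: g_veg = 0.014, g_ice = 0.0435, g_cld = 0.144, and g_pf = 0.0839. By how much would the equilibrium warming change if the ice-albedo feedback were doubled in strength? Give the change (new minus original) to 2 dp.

Original: g = 0.2854, ΔT = 1.05/(1−0.2854) = 1.4694 °C.
With doubled ice-albedo: g' = 0.3289, ΔT' = 1.05/(1−0.3289) = 1.5646 °C.
Change = 1.5646 − 1.4694 = 0.10 °C.

0.10 °C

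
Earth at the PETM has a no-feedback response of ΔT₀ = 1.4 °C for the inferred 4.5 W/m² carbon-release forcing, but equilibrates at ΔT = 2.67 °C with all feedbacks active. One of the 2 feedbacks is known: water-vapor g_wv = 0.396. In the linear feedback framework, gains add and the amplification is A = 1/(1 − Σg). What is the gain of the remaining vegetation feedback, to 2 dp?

0.08

Amplification A = ΔT/ΔT₀ = 2.67/1.4 = 1.907.
Total gain g = 1 − 1/A = 1 − 1/1.907 = 0.4756.
The known gain is 0.396.
g_veg = 0.4756 − 0.396 = 0.08.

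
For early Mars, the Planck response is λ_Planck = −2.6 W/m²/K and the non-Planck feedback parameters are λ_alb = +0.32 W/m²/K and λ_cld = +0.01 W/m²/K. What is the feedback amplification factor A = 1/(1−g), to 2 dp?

1.15

Convert to gains: g_alb = 0.32/2.6 = 0.1231; g_cld = 0.01/2.6 = 0.003846.
Total gain g = 0.126946.
A = 1/(1 − 0.126946) = 1.15.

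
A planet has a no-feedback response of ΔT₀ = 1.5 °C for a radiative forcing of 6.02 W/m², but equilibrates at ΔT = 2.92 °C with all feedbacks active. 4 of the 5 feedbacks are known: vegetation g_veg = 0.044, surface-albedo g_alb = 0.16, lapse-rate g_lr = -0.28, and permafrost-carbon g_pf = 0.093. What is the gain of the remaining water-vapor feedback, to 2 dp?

0.47

Amplification A = ΔT/ΔT₀ = 2.92/1.5 = 1.947.
Total gain g = 1 − 1/A = 1 − 1/1.947 = 0.4864.
Known gains sum to 0.044 + 0.16 − 0.28 + 0.093 = 0.017.
g_wv = 0.4864 − 0.017 = 0.47.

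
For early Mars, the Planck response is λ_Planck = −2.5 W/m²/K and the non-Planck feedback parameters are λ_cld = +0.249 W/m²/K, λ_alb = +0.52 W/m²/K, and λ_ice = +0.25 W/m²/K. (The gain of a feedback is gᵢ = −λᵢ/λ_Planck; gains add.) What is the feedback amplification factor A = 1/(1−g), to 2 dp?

Convert to gains: g_cld = 0.249/2.5 = 0.0996; g_alb = 0.52/2.5 = 0.208; g_ice = 0.25/2.5 = 0.1.
Total gain g = 0.4076.
A = 1/(1 − 0.4076) = 1.69.

1.69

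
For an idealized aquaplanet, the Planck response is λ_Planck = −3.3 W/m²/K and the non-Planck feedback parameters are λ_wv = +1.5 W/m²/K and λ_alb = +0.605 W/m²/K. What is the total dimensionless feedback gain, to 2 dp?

0.64

Convert to gains: g_wv = 1.5/3.3 = 0.4545; g_alb = 0.605/3.3 = 0.1833.
Total gain g = 0.6378.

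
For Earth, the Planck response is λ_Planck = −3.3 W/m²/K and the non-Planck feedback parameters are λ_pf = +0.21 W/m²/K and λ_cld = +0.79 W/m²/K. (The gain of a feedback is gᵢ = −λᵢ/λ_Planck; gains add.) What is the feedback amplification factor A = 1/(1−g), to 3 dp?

Convert to gains: g_pf = 0.21/3.3 = 0.06364; g_cld = 0.79/3.3 = 0.2394.
Total gain g = 0.30304.
A = 1/(1 − 0.30304) = 1.435.

1.435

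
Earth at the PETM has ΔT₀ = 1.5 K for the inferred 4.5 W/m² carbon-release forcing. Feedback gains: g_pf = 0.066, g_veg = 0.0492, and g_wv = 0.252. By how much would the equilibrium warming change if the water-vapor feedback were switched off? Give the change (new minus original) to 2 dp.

Original: g = 0.3672, ΔT = 1.5/(1−0.3672) = 2.3704 K.
Without water-vapor: g' = 0.1152, ΔT' = 1.5/(1−0.1152) = 1.6953 K.
Change = 1.6953 − 2.3704 = -0.68 K.

-0.68 K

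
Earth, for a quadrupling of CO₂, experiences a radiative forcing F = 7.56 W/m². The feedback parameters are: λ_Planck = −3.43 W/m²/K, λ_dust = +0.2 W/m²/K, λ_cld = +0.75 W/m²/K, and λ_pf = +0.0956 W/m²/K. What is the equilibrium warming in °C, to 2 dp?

3.17 °C

Net feedback parameter λ = (−3.43) + (+0.2) + (+0.75) + (+0.0956) = -2.3844 W/m²/K.
ΔT = −F/λ = −7.56/(-2.3844) = 3.17 °C.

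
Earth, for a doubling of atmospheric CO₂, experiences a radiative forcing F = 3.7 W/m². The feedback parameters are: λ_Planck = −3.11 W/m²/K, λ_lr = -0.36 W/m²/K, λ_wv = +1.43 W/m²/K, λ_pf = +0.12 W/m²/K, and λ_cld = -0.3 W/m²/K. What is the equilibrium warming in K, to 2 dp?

1.67 K

Net feedback parameter λ = (−3.11) + (-0.36) + (+1.43) + (+0.12) + (-0.3) = -2.22 W/m²/K.
ΔT = −F/λ = −3.7/(-2.22) = 1.67 K.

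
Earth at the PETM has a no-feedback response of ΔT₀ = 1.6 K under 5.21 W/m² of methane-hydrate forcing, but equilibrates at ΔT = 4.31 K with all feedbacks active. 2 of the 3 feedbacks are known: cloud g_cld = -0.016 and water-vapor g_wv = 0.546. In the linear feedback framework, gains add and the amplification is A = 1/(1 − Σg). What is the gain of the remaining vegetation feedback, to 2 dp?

Amplification A = ΔT/ΔT₀ = 4.31/1.6 = 2.694.
Total gain g = 1 − 1/A = 1 − 1/2.694 = 0.6288.
Known gains sum to -0.016 + 0.546 = 0.53.
g_veg = 0.6288 − 0.53 = 0.10.

0.10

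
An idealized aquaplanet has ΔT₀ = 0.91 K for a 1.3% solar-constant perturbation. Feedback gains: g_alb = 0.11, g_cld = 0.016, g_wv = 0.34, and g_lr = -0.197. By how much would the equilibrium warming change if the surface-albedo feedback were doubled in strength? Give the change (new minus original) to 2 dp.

0.22 K

Original: g = 0.269, ΔT = 0.91/(1−0.269) = 1.2449 K.
With doubled surface-albedo: g' = 0.379, ΔT' = 0.91/(1−0.379) = 1.4654 K.
Change = 1.4654 − 1.2449 = 0.22 K.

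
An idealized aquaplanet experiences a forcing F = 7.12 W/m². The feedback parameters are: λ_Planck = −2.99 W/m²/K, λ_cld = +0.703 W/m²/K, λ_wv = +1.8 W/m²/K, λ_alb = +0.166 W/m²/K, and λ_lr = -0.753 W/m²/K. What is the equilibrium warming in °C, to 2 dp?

Net feedback parameter λ = (−2.99) + (+0.703) + (+1.8) + (+0.166) + (-0.753) = -1.074 W/m²/K.
ΔT = −F/λ = −7.12/(-1.074) = 6.63 °C.

6.63 °C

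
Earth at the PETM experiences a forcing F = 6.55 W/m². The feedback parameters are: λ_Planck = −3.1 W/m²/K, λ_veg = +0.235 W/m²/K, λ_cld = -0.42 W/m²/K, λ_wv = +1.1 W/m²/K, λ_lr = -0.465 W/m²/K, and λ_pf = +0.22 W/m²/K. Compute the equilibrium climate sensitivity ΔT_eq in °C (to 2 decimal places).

Net feedback parameter λ = (−3.1) + (+0.235) + (-0.42) + (+1.1) + (-0.465) + (+0.22) = -2.43 W/m²/K.
ΔT = −F/λ = −6.55/(-2.43) = 2.70 °C.

2.70 °C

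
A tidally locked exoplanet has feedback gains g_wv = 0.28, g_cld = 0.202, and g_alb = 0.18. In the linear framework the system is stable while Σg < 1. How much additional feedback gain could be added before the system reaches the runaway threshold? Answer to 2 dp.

0.34

Current total gain = 0.28 + 0.202 + 0.18 = 0.662.
Margin to runaway = 1 − 0.662 = 0.34.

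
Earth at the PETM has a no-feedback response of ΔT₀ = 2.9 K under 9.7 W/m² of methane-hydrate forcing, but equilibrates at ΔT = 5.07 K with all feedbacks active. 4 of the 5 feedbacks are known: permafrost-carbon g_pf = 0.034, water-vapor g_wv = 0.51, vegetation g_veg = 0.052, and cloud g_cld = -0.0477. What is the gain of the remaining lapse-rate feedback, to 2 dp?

-0.12

Amplification A = ΔT/ΔT₀ = 5.07/2.9 = 1.748.
Total gain g = 1 − 1/A = 1 − 1/1.748 = 0.4279.
Known gains sum to 0.034 + 0.51 + 0.052 − 0.0477 = 0.5483.
g_lr = 0.4279 − 0.5483 = -0.12.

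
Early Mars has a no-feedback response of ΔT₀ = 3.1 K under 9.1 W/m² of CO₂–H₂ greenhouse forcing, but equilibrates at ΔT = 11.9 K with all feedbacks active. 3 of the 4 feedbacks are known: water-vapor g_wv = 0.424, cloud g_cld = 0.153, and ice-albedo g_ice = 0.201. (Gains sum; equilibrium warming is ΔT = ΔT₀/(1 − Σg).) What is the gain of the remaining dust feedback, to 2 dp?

Amplification A = ΔT/ΔT₀ = 11.9/3.1 = 3.839.
Total gain g = 1 − 1/A = 1 − 1/3.839 = 0.7395.
Known gains sum to 0.424 + 0.153 + 0.201 = 0.778.
g_dust = 0.7395 − 0.778 = -0.04.

-0.04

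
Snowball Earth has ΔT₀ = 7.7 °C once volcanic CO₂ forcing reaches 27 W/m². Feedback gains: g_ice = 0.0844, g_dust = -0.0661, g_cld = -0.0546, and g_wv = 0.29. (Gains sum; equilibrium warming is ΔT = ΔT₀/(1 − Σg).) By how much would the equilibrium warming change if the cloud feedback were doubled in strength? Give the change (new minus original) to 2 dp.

Original: g = 0.2537, ΔT = 7.7/(1−0.2537) = 10.3176 °C.
With doubled cloud: g' = 0.1991, ΔT' = 7.7/(1−0.1991) = 9.6142 °C.
Change = 9.6142 − 10.3176 = -0.70 °C.

-0.70 °C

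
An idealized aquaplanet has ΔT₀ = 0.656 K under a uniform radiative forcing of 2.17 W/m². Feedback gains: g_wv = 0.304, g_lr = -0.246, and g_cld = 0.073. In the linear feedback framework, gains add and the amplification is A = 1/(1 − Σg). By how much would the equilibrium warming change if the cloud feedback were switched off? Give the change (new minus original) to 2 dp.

Original: g = 0.131, ΔT = 0.656/(1−0.131) = 0.7549 K.
Without cloud: g' = 0.058, ΔT' = 0.656/(1−0.058) = 0.6964 K.
Change = 0.6964 − 0.7549 = -0.06 K.

-0.06 K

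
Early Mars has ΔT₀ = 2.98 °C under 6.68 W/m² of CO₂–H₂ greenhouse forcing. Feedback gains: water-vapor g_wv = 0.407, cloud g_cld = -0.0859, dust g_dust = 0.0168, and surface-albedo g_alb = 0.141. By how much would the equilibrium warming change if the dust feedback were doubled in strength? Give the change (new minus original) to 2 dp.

Original: g = 0.4789, ΔT = 2.98/(1−0.4789) = 5.7187 °C.
With doubled dust: g' = 0.4957, ΔT' = 2.98/(1−0.4957) = 5.9092 °C.
Change = 5.9092 − 5.7187 = 0.19 °C.

0.19 °C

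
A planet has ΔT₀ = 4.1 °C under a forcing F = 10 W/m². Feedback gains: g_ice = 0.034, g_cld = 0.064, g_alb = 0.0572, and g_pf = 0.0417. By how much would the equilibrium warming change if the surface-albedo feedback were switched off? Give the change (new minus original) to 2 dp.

-0.34 °C

Original: g = 0.1969, ΔT = 4.1/(1−0.1969) = 5.1052 °C.
Without surface-albedo: g' = 0.1397, ΔT' = 4.1/(1−0.1397) = 4.7658 °C.
Change = 4.7658 − 5.1052 = -0.34 °C.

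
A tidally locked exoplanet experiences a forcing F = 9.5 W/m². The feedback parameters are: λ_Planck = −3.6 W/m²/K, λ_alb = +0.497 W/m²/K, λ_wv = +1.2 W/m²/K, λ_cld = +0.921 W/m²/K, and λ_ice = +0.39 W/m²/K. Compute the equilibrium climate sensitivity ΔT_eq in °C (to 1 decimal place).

Net feedback parameter λ = (−3.6) + (+0.497) + (+1.2) + (+0.921) + (+0.39) = -0.592 W/m²/K.
ΔT = −F/λ = −9.5/(-0.592) = 16.0 °C.

16.0 °C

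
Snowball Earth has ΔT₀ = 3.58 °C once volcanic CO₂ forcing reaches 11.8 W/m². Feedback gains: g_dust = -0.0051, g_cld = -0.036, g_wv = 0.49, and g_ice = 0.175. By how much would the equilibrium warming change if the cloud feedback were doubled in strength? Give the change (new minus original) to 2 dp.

Original: g = 0.6239, ΔT = 3.58/(1−0.6239) = 9.5187 °C.
With doubled cloud: g' = 0.5879, ΔT' = 3.58/(1−0.5879) = 8.6872 °C.
Change = 8.6872 − 9.5187 = -0.83 °C.

-0.83 °C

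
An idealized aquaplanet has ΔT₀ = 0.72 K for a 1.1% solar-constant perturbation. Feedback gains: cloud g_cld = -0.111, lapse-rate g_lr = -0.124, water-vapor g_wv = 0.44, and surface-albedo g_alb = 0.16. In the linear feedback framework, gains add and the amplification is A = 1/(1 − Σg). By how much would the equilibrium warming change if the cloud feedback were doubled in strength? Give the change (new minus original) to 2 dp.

-0.17 K

Original: g = 0.365, ΔT = 0.72/(1−0.365) = 1.1339 K.
With doubled cloud: g' = 0.254, ΔT' = 0.72/(1−0.254) = 0.9651 K.
Change = 0.9651 − 1.1339 = -0.17 K.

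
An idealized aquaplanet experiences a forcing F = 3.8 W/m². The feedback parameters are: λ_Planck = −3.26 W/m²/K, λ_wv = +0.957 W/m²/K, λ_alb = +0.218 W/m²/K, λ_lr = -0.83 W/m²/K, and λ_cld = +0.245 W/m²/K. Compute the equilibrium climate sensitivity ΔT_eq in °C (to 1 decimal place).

Net feedback parameter λ = (−3.26) + (+0.957) + (+0.218) + (-0.83) + (+0.245) = -2.67 W/m²/K.
ΔT = −F/λ = −3.8/(-2.67) = 1.4 °C.

1.4 °C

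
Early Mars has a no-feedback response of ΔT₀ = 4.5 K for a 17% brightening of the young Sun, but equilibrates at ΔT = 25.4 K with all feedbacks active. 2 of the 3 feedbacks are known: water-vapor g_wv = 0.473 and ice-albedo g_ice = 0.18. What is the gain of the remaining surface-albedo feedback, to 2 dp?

0.17

Amplification A = ΔT/ΔT₀ = 25.4/4.5 = 5.644.
Total gain g = 1 − 1/A = 1 − 1/5.644 = 0.8228.
Known gains sum to 0.473 + 0.18 = 0.653.
g_alb = 0.8228 − 0.653 = 0.17.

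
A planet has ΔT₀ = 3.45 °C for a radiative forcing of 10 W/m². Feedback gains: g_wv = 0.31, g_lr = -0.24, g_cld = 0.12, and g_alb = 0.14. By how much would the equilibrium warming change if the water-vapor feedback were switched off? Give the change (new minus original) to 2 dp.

Original: g = 0.33, ΔT = 3.45/(1−0.33) = 5.1493 °C.
Without water-vapor: g' = 0.02, ΔT' = 3.45/(1−0.02) = 3.5204 °C.
Change = 3.5204 − 5.1493 = -1.63 °C.

-1.63 °C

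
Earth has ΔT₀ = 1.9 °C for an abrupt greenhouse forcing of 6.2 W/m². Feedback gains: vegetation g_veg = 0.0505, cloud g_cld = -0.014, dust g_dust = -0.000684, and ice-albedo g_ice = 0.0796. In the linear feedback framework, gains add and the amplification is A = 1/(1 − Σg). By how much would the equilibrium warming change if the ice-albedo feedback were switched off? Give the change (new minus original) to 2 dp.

-0.18 °C

Original: g = 0.115416, ΔT = 1.9/(1−0.115416) = 2.1479 °C.
Without ice-albedo: g' = 0.035816, ΔT' = 1.9/(1−0.035816) = 1.9706 °C.
Change = 1.9706 − 2.1479 = -0.18 °C.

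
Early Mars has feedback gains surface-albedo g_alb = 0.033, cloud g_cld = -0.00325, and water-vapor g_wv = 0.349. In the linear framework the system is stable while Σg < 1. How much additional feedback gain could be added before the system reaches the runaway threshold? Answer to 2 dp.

0.62

Current total gain = 0.033 − 0.00325 + 0.349 = 0.37875.
Margin to runaway = 1 − 0.37875 = 0.62.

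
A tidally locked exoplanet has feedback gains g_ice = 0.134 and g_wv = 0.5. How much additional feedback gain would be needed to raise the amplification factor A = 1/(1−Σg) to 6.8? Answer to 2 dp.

0.22

Current total gain = 0.634.
Target gain for A = 6.8: g* = 1 − 1/6.8 = 0.8529.
Additional gain needed = 0.8529 − 0.634 = 0.22.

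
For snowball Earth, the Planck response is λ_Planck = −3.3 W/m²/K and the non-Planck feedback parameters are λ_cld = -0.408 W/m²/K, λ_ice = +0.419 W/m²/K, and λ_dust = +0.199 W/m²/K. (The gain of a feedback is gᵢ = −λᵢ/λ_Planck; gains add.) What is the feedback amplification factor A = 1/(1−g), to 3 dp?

1.068

Convert to gains: g_cld = -0.408/3.3 = -0.1236; g_ice = 0.419/3.3 = 0.127; g_dust = 0.199/3.3 = 0.0603.
Total gain g = 0.0637.
A = 1/(1 − 0.0637) = 1.068.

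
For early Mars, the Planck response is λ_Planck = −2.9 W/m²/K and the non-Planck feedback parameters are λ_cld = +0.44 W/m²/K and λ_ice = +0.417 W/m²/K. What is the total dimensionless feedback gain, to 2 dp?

0.30

Convert to gains: g_cld = 0.44/2.9 = 0.1517; g_ice = 0.417/2.9 = 0.1438.
Total gain g = 0.2955.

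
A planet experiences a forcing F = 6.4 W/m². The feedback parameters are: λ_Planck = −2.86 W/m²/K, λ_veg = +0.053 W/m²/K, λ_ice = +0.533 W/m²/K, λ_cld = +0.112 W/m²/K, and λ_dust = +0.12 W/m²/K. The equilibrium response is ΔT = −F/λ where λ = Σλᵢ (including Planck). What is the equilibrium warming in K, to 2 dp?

3.13 K

Net feedback parameter λ = (−2.86) + (+0.053) + (+0.533) + (+0.112) + (+0.12) = -2.042 W/m²/K.
ΔT = −F/λ = −6.4/(-2.042) = 3.13 K.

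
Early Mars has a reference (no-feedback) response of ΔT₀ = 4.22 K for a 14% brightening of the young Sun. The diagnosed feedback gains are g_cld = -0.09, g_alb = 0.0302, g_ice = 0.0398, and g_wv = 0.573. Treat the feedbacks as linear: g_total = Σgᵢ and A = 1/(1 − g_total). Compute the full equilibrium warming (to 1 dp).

9.4 K

Total gain g = -0.09 + 0.0302 + 0.0398 + 0.573 = 0.553.
Amplification A = 1/(1 − 0.553) = 2.237.
ΔT = 4.22 × 2.237 = 9.4 K.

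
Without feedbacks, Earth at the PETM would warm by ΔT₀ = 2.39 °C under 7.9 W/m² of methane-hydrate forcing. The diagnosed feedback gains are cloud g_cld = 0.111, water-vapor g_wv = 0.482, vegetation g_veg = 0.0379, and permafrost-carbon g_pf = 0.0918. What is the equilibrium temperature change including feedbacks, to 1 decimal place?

8.6 °C

Total gain g = 0.111 + 0.482 + 0.0379 + 0.0918 = 0.7227.
Amplification A = 1/(1 − 0.7227) = 3.606.
ΔT = 2.39 × 3.606 = 8.6 °C.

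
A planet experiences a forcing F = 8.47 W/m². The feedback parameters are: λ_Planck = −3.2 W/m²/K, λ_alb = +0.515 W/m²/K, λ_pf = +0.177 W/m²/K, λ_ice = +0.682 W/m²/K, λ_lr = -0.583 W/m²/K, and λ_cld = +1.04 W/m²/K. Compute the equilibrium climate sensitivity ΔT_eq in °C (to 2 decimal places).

Net feedback parameter λ = (−3.2) + (+0.515) + (+0.177) + (+0.682) + (-0.583) + (+1.04) = -1.369 W/m²/K.
ΔT = −F/λ = −8.47/(-1.369) = 6.19 °C.

6.19 °C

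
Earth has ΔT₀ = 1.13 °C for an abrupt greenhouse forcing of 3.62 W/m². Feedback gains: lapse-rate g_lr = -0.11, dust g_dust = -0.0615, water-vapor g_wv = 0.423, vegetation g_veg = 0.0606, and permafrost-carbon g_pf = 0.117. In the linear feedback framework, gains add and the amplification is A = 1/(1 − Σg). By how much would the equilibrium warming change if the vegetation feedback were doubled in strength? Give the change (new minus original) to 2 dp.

0.24 °C

Original: g = 0.4291, ΔT = 1.13/(1−0.4291) = 1.9793 °C.
With doubled vegetation: g' = 0.4897, ΔT' = 1.13/(1−0.4897) = 2.2144 °C.
Change = 2.2144 − 1.9793 = 0.24 °C.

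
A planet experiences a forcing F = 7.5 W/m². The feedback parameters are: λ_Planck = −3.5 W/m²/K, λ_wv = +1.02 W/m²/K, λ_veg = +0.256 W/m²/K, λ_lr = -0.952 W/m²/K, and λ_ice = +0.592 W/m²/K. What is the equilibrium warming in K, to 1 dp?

2.9 K

Net feedback parameter λ = (−3.5) + (+1.02) + (+0.256) + (-0.952) + (+0.592) = -2.584 W/m²/K.
ΔT = −F/λ = −7.5/(-2.584) = 2.9 K.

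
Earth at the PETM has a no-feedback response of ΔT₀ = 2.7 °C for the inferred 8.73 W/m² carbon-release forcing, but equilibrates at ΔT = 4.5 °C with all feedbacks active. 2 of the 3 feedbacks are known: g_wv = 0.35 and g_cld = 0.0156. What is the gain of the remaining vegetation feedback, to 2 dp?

Amplification A = ΔT/ΔT₀ = 4.5/2.7 = 1.667.
Total gain g = 1 − 1/A = 1 − 1/1.667 = 0.4001.
Known gains sum to 0.35 + 0.0156 = 0.3656.
g_veg = 0.4001 − 0.3656 = 0.03.

0.03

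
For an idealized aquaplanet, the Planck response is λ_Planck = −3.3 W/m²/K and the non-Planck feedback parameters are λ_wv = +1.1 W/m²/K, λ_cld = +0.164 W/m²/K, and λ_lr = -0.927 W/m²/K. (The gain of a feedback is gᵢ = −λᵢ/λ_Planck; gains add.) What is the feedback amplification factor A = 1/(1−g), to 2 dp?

Convert to gains: g_wv = 1.1/3.3 = 0.3333; g_cld = 0.164/3.3 = 0.0497; g_lr = -0.927/3.3 = -0.2809.
Total gain g = 0.1021.
A = 1/(1 − 0.1021) = 1.11.

1.11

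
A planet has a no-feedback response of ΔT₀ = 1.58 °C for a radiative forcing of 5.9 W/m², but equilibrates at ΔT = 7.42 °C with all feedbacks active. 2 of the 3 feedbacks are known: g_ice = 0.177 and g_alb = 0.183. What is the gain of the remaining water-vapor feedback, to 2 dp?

Amplification A = ΔT/ΔT₀ = 7.42/1.58 = 4.696.
Total gain g = 1 − 1/A = 1 − 1/4.696 = 0.7871.
Known gains sum to 0.177 + 0.183 = 0.36.
g_wv = 0.7871 − 0.36 = 0.43.

0.43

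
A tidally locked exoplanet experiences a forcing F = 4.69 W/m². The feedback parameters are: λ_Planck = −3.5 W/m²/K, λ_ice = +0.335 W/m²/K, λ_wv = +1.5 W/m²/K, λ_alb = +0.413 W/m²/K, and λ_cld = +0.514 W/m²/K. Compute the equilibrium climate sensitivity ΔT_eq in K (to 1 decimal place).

Net feedback parameter λ = (−3.5) + (+0.335) + (+1.5) + (+0.413) + (+0.514) = -0.738 W/m²/K.
ΔT = −F/λ = −4.69/(-0.738) = 6.4 K.

6.4 K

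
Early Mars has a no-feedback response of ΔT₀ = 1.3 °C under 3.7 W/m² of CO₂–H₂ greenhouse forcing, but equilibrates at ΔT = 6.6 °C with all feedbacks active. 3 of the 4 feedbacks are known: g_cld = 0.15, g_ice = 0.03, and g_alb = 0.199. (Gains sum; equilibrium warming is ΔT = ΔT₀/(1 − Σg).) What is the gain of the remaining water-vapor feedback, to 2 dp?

Amplification A = ΔT/ΔT₀ = 6.6/1.3 = 5.077.
Total gain g = 1 − 1/A = 1 − 1/5.077 = 0.803.
Known gains sum to 0.15 + 0.03 + 0.199 = 0.379.
g_wv = 0.803 − 0.379 = 0.42.

0.42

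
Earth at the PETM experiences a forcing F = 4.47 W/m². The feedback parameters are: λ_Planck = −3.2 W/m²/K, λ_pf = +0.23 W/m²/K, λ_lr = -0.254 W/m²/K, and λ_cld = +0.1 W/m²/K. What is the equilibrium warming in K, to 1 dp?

Net feedback parameter λ = (−3.2) + (+0.23) + (-0.254) + (+0.1) = -3.124 W/m²/K.
ΔT = −F/λ = −4.47/(-3.124) = 1.4 K.

1.4 K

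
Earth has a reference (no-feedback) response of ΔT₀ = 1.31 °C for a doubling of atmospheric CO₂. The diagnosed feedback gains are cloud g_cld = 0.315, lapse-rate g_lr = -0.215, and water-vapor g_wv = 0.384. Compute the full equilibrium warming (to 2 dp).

Total gain g = 0.315 − 0.215 + 0.384 = 0.484.
Amplification A = 1/(1 − 0.484) = 1.938.
ΔT = 1.31 × 1.938 = 2.54 °C.

2.54 °C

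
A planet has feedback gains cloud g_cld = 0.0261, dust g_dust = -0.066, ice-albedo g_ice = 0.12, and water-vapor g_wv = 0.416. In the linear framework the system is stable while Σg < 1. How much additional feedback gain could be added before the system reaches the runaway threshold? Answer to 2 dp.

0.50

Current total gain = 0.0261 − 0.066 + 0.12 + 0.416 = 0.4961.
Margin to runaway = 1 − 0.4961 = 0.50.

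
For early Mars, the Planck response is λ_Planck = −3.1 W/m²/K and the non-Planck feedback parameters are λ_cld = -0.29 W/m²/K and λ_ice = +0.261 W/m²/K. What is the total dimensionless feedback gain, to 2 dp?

-0.01

Convert to gains: g_cld = -0.29/3.1 = -0.09355; g_ice = 0.261/3.1 = 0.08419.
Total gain g = -0.00936.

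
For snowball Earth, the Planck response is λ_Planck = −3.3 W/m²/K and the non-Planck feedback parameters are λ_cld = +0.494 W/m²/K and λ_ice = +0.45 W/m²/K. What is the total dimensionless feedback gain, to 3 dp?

0.286

Convert to gains: g_cld = 0.494/3.3 = 0.1497; g_ice = 0.45/3.3 = 0.1364.
Total gain g = 0.2861.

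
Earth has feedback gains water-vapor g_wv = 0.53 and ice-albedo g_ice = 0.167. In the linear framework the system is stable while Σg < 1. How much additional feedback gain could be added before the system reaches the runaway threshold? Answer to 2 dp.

0.30

Current total gain = 0.53 + 0.167 = 0.697.
Margin to runaway = 1 − 0.697 = 0.30.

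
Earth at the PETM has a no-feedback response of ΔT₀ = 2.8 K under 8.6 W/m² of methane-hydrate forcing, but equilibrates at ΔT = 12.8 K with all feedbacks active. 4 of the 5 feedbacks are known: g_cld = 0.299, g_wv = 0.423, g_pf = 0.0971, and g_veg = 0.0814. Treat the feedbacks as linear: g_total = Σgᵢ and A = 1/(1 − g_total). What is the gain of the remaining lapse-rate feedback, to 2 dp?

Amplification A = ΔT/ΔT₀ = 12.8/2.8 = 4.571.
Total gain g = 1 − 1/A = 1 − 1/4.571 = 0.7812.
Known gains sum to 0.299 + 0.423 + 0.0971 + 0.0814 = 0.9005.
g_lr = 0.7812 − 0.9005 = -0.12.

-0.12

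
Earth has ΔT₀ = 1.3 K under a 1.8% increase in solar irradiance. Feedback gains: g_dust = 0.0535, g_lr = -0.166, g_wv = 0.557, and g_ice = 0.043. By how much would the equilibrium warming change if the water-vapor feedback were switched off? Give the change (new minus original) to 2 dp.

Original: g = 0.4875, ΔT = 1.3/(1−0.4875) = 2.5366 K.
Without water-vapor: g' = -0.0695, ΔT' = 1.3/(1+0.0695) = 1.2155 K.
Change = 1.2155 − 2.5366 = -1.32 K.

-1.32 K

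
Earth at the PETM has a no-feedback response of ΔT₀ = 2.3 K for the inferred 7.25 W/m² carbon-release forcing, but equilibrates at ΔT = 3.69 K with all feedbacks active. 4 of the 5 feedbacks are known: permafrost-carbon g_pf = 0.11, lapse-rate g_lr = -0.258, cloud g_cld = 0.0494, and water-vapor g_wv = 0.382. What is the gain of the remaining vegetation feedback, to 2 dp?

Amplification A = ΔT/ΔT₀ = 3.69/2.3 = 1.604.
Total gain g = 1 − 1/A = 1 − 1/1.604 = 0.3766.
Known gains sum to 0.11 − 0.258 + 0.0494 + 0.382 = 0.2834.
g_veg = 0.3766 − 0.2834 = 0.09.

0.09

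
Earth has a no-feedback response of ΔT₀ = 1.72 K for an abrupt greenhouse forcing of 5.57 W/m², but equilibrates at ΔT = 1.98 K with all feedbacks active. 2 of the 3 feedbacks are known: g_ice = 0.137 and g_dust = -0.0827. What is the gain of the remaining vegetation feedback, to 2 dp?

0.08

Amplification A = ΔT/ΔT₀ = 1.98/1.72 = 1.151.
Total gain g = 1 − 1/A = 1 − 1/1.151 = 0.1312.
Known gains sum to 0.137 − 0.0827 = 0.0543.
g_veg = 0.1312 − 0.0543 = 0.08.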